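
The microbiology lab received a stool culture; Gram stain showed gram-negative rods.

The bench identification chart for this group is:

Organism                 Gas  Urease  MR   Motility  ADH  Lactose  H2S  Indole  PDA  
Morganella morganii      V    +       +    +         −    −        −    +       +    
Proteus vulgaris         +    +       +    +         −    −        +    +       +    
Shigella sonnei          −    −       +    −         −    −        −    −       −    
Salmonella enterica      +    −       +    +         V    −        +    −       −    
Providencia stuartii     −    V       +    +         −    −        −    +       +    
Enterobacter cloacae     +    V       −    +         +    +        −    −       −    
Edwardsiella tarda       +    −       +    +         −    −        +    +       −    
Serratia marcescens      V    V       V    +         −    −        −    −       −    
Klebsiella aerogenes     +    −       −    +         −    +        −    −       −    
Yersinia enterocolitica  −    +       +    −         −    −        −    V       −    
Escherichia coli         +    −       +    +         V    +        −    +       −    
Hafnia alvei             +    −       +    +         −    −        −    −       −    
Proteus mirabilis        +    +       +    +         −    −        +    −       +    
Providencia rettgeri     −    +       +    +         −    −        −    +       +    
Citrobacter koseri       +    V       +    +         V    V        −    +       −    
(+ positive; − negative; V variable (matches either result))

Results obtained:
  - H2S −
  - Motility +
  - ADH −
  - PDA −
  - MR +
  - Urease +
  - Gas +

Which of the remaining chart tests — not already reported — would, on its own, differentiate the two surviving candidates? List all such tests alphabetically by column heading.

Urease +: excludes 6 organisms — 9 left.
Gas +: excludes Providencia stuartii, Yersinia enterocolitica, Providencia rettgeri — 6 left.
Motility +: all 6 remaining candidates are consistent.
H2S −: excludes Proteus vulgaris, Proteus mirabilis — 4 left.
ADH −: excludes Enterobacter cloacae — 3 left.
MR +: all 3 remaining candidates are consistent.
PDA −: excludes Morganella morganii — 2 left.
Two candidates remain: Citrobacter koseri and Serratia marcescens.
  Lactose: V vs − — variable for at least one, does not separate.
  Indole: Citrobacter koseri +, Serratia marcescens − — discriminates.

Indole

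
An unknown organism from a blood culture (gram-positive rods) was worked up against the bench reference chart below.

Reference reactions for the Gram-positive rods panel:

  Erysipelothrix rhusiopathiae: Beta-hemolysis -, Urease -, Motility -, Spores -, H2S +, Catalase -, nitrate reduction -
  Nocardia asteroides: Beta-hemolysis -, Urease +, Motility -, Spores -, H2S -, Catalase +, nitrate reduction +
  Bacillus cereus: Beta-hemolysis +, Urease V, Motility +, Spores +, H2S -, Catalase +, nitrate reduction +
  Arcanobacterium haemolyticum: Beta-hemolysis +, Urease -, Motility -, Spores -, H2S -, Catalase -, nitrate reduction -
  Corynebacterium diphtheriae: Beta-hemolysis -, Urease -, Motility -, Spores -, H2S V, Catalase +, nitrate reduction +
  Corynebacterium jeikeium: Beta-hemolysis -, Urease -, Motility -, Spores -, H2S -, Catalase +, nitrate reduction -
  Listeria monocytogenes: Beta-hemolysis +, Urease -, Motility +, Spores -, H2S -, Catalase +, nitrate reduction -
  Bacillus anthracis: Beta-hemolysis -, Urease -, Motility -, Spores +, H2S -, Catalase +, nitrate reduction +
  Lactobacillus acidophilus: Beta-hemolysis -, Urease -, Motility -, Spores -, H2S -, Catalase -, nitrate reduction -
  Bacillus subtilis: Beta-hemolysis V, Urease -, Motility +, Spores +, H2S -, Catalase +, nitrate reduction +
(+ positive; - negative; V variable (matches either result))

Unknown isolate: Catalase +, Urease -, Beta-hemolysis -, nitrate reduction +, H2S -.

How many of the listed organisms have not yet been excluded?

H2S -: excludes Erysipelothrix rhusiopathiae — 9 left.
Beta-hemolysis -: excludes Bacillus cereus, Arcanobacterium haemolyticum, Listeria monocytogenes — 6 left.
nitrate reduction +: excludes Corynebacterium jeikeium, Lactobacillus acidophilus — 4 left.
Catalase +: all 4 remaining candidates are consistent.
Urease -: excludes Nocardia asteroides — 3 left.
Still consistent: Bacillus anthracis, Bacillus subtilis, Corynebacterium diphtheriae.

3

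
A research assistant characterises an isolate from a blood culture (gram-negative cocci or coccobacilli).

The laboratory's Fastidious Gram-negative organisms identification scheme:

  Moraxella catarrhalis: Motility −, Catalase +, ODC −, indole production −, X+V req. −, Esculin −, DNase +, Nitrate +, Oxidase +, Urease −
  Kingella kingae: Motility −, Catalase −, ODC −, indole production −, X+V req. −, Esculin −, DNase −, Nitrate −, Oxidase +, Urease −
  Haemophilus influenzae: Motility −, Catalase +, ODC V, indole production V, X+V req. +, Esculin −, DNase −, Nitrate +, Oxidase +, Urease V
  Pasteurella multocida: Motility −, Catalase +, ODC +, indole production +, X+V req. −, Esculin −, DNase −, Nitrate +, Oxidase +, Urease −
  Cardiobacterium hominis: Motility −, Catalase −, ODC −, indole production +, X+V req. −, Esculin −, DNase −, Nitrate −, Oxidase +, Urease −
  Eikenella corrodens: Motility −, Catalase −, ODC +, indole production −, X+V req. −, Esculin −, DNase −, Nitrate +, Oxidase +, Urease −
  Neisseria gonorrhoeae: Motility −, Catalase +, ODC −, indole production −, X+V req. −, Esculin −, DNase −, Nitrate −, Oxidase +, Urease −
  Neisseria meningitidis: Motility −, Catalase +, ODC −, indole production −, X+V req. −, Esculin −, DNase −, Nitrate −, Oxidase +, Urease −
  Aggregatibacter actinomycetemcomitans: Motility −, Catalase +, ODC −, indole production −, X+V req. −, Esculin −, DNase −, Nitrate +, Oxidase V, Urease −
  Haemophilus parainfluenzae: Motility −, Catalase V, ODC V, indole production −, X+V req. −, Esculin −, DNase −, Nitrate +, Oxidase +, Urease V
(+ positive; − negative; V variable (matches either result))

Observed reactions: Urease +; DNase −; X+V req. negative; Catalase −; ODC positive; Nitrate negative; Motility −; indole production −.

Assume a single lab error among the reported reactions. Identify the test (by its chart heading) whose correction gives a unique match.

Nitrate

As reported, no row in the chart matches all 8 reactions.
Reversing ODC → still no organism matches.
Reversing X+V req. → still no organism matches.
Reversing indole production → still no organism matches.
Reversing Urease → still no organism matches.
Reversing Motility → still no organism matches.
Reversing Catalase → still no organism matches.
Reversing Nitrate (to +) → unique match: Haemophilus parainfluenzae.
Reversing DNase → still no organism matches.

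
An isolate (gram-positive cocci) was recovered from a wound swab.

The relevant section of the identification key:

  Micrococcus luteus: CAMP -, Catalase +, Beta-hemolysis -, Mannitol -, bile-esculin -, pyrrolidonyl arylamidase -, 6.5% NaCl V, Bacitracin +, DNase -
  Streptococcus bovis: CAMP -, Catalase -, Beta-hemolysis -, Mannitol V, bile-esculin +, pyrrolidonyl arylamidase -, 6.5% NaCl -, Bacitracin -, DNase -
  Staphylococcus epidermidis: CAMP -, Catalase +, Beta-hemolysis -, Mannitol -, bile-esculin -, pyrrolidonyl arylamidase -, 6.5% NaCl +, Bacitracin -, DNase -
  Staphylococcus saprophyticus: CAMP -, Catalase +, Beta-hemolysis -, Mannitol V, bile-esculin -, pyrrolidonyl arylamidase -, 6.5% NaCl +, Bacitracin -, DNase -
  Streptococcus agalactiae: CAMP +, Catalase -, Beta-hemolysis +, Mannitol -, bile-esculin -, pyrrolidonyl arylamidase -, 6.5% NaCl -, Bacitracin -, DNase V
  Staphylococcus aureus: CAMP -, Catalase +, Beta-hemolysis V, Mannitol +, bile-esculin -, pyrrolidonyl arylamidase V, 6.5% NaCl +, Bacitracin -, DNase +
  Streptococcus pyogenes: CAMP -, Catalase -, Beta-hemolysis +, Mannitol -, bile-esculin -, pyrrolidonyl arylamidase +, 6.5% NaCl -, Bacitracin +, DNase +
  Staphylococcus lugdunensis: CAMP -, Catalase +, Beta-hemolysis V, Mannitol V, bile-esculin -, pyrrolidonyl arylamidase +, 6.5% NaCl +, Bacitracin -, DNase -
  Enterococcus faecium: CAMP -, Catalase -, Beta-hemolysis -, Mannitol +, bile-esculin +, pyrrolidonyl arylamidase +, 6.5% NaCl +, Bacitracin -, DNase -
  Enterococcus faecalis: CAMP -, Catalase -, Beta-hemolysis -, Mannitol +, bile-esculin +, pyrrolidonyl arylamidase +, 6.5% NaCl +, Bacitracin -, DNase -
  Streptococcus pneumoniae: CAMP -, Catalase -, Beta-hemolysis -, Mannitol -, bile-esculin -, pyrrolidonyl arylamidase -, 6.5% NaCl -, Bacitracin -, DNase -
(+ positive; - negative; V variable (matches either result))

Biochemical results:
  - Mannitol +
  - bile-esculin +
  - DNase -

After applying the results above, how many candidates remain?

3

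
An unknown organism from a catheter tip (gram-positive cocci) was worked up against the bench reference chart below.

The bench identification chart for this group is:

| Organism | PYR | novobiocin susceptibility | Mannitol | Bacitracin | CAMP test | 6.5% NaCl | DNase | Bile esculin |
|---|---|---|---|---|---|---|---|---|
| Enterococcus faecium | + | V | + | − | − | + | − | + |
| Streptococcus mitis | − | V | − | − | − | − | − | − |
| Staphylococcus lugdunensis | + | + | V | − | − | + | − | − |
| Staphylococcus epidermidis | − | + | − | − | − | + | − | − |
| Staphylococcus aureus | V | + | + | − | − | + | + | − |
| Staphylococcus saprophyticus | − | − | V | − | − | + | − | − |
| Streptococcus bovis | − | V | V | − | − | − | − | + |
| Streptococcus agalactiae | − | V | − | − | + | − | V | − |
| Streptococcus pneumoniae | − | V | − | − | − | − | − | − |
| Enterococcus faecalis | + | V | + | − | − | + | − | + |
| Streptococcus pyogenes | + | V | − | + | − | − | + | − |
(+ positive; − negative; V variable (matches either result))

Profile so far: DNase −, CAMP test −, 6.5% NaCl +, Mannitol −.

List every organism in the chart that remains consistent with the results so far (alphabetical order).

Staphylococcus epidermidis, Staphylococcus lugdunensis, Staphylococcus saprophyticus

DNase −: excludes Staphylococcus aureus, Streptococcus pyogenes — 9 left.
Mannitol −: excludes Enterococcus faecium, Enterococcus faecalis — 7 left.
CAMP test −: excludes Streptococcus agalactiae — 6 left.
6.5% NaCl +: excludes Streptococcus mitis, Streptococcus bovis, Streptococcus pneumoniae — 3 left.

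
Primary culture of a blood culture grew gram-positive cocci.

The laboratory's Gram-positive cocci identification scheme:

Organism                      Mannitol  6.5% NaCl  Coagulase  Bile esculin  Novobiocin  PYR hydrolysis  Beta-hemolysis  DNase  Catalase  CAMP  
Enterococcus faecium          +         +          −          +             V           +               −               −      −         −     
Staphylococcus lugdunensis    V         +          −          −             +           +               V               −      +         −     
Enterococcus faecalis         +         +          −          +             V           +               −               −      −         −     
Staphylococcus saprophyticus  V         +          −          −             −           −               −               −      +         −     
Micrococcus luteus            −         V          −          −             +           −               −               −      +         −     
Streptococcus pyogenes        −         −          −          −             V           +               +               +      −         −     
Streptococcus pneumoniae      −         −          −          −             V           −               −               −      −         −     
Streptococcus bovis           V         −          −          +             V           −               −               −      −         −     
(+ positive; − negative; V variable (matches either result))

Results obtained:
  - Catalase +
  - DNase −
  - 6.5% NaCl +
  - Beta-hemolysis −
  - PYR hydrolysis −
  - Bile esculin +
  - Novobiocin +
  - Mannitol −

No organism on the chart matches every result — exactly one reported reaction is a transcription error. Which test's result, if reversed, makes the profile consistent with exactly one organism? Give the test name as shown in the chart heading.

As reported, no row in the chart matches all 8 reactions.
Reversing PYR hydrolysis → still no organism matches.
Reversing Catalase → still no organism matches.
Reversing Mannitol → still no organism matches.
Reversing 6.5% NaCl → still no organism matches.
Reversing Beta-hemolysis → still no organism matches.
Reversing Bile esculin (to −) → unique match: Micrococcus luteus.
Reversing Novobiocin → still no organism matches.
Reversing DNase → still no organism matches.

Bile esculin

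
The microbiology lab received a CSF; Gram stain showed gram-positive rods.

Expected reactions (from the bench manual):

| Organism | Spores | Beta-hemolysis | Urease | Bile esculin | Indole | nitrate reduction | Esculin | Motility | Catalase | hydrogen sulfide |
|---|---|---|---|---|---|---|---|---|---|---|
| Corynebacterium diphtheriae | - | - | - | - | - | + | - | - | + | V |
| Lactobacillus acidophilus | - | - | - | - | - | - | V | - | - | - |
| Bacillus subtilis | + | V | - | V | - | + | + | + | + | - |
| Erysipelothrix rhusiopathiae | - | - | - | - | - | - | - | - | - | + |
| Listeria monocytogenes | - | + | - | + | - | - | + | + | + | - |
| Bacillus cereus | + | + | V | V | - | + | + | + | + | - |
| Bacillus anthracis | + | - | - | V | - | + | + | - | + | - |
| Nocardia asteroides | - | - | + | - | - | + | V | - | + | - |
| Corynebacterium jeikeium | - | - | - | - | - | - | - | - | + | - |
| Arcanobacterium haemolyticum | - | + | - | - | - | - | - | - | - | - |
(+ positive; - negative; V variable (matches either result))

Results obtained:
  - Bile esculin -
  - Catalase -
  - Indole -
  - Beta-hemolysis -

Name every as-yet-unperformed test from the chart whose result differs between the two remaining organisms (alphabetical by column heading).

Catalase -: excludes 7 organisms — 3 left.
Indole -: all 3 remaining candidates are consistent.
Bile esculin -: all 3 remaining candidates are consistent.
Beta-hemolysis -: excludes Arcanobacterium haemolyticum — 2 left.
Two candidates remain: Erysipelothrix rhusiopathiae and Lactobacillus acidophilus.
  Spores: - vs - — same for both, does not separate.
  Urease: - vs - — same for both, does not separate.
  nitrate reduction: - vs - — same for both, does not separate.
  Esculin: - vs V — variable for at least one, does not separate.
  Motility: - vs - — same for both, does not separate.
  hydrogen sulfide: Erysipelothrix rhusiopathiae +, Lactobacillus acidophilus - — discriminates.

hydrogen sulfide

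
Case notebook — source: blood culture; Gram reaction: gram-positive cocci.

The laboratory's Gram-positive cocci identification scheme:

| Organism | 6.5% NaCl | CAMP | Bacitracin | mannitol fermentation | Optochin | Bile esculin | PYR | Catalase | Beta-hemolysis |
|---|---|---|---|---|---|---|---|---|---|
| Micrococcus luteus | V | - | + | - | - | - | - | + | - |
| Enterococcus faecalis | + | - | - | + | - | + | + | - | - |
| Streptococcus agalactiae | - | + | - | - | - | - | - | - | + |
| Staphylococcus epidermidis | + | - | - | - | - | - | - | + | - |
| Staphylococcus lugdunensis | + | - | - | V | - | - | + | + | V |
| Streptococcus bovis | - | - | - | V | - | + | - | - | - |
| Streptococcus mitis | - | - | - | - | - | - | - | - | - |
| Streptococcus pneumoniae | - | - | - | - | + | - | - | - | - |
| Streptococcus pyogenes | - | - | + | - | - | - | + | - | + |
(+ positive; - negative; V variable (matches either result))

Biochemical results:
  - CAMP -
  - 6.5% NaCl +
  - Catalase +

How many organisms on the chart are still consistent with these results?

6.5% NaCl +: excludes 5 organisms — 4 left.
Catalase +: excludes Enterococcus faecalis — 3 left.
CAMP -: all 3 remaining candidates are consistent.
Still consistent: Micrococcus luteus, Staphylococcus epidermidis, Staphylococcus lugdunensis.

3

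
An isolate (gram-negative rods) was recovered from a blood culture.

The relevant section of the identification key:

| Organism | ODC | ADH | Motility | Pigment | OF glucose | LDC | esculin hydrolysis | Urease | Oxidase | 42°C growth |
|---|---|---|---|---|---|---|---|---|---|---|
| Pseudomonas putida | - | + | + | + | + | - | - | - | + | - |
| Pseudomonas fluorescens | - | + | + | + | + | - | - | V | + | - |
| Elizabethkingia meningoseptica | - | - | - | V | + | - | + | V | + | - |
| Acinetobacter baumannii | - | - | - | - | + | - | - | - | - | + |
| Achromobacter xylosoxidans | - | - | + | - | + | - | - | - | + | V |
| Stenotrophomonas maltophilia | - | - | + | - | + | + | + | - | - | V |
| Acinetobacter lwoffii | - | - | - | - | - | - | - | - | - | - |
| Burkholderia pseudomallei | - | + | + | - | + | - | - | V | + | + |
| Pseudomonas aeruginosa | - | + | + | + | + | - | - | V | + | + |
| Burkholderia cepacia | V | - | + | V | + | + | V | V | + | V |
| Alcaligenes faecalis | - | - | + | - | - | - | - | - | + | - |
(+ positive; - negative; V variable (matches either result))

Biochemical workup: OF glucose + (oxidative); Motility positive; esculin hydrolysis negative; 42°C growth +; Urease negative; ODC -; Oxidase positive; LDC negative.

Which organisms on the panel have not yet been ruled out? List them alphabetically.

Oxidase +: excludes Acinetobacter baumannii, Stenotrophomonas maltophilia, Acinetobacter lwoffii — 8 left.
ODC -: all 8 remaining candidates are consistent.
42°C growth +: excludes Pseudomonas putida, Pseudomonas fluorescens, Elizabethkingia meningoseptica, Alcaligenes faecalis — 4 left.
esculin hydrolysis -: all 4 remaining candidates are consistent.
Motility +: all 4 remaining candidates are consistent.
OF glucose +: all 4 remaining candidates are consistent.
Urease -: all 4 remaining candidates are consistent.
LDC -: excludes Burkholderia cepacia — 3 left.

Achromobacter xylosoxidans, Burkholderia pseudomallei, Pseudomonas aeruginosa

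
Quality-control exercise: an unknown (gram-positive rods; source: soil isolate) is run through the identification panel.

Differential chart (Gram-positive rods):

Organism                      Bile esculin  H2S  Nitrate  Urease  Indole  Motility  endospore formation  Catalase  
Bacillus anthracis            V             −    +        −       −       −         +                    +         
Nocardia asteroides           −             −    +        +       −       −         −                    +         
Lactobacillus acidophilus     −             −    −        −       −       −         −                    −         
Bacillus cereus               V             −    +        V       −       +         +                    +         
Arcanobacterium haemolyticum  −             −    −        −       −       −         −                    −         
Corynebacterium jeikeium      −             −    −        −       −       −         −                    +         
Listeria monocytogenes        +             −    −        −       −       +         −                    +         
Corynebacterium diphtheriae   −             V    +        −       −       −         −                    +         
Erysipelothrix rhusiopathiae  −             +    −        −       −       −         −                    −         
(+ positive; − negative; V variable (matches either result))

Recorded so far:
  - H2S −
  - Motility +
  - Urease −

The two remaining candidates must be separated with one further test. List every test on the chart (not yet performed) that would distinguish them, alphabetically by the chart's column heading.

endospore formation, Nitrate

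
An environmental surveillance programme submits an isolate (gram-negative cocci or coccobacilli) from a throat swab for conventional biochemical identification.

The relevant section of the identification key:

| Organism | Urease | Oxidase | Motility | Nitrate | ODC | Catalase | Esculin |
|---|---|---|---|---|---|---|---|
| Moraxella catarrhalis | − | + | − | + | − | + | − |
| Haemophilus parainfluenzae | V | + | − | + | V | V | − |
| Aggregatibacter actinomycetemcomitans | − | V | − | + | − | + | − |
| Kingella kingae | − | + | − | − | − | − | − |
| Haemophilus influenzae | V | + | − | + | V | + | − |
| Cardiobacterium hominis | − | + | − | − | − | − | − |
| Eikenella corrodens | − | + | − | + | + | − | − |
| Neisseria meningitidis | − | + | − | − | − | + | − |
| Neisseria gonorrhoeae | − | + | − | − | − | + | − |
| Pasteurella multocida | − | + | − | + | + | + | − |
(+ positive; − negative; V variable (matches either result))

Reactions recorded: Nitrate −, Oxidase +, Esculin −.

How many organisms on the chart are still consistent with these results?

4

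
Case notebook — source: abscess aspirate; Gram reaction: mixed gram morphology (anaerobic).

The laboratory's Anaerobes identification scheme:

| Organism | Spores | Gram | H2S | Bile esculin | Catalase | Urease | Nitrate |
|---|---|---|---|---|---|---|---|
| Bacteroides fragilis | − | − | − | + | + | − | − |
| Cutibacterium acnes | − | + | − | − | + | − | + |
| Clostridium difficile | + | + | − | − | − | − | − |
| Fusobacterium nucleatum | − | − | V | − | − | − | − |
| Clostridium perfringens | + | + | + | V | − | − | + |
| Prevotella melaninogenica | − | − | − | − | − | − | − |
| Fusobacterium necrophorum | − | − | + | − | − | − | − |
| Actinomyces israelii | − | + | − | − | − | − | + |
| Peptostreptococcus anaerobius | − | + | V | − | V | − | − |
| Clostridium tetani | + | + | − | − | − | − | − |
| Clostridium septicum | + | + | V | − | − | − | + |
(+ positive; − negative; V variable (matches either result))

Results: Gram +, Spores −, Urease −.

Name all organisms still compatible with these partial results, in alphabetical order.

Actinomyces israelii, Cutibacterium acnes, Peptostreptococcus anaerobius

Gram +: excludes Bacteroides fragilis, Fusobacterium nucleatum, Prevotella melaninogenica, Fusobacterium necrophorum — 7 left.
Urease −: all 7 remaining candidates are consistent.
Spores −: excludes Clostridium difficile, Clostridium perfringens, Clostridium tetani, Clostridium septicum — 3 left.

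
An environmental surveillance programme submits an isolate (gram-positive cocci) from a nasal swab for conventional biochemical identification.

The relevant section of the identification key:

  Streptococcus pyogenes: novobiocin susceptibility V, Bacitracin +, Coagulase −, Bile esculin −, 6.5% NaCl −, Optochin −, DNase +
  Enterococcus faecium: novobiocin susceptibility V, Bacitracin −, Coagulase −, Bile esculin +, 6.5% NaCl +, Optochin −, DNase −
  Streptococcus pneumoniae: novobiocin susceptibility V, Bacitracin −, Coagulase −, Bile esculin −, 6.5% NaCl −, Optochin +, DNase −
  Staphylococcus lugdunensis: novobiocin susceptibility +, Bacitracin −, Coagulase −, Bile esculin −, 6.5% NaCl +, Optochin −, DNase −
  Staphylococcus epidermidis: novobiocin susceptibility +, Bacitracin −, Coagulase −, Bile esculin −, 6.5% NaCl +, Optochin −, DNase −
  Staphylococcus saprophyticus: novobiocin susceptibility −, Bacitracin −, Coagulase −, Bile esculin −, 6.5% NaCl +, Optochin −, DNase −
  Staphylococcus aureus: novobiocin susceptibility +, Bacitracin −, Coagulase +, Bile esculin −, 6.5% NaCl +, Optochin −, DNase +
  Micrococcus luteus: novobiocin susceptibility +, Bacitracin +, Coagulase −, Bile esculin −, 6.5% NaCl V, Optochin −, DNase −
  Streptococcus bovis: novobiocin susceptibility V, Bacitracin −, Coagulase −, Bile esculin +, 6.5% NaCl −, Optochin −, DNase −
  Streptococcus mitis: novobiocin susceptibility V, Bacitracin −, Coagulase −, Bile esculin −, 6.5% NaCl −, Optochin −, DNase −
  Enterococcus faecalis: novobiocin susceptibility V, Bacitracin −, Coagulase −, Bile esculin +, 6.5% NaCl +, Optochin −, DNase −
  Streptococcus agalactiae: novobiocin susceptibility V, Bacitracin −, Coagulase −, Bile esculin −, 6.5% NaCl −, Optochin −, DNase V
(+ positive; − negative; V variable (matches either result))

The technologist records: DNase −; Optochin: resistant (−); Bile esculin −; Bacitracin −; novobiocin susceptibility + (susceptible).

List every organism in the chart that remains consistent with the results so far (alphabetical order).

Staphylococcus epidermidis, Staphylococcus lugdunensis, Streptococcus agalactiae, Streptococcus mitis

DNase −: excludes Streptococcus pyogenes, Staphylococcus aureus — 10 left.
Bile esculin −: excludes Enterococcus faecium, Streptococcus bovis, Enterococcus faecalis — 7 left.
novobiocin susceptibility +: excludes Staphylococcus saprophyticus — 6 left.
Optochin −: excludes Streptococcus pneumoniae — 5 left.
Bacitracin −: excludes Micrococcus luteus — 4 left.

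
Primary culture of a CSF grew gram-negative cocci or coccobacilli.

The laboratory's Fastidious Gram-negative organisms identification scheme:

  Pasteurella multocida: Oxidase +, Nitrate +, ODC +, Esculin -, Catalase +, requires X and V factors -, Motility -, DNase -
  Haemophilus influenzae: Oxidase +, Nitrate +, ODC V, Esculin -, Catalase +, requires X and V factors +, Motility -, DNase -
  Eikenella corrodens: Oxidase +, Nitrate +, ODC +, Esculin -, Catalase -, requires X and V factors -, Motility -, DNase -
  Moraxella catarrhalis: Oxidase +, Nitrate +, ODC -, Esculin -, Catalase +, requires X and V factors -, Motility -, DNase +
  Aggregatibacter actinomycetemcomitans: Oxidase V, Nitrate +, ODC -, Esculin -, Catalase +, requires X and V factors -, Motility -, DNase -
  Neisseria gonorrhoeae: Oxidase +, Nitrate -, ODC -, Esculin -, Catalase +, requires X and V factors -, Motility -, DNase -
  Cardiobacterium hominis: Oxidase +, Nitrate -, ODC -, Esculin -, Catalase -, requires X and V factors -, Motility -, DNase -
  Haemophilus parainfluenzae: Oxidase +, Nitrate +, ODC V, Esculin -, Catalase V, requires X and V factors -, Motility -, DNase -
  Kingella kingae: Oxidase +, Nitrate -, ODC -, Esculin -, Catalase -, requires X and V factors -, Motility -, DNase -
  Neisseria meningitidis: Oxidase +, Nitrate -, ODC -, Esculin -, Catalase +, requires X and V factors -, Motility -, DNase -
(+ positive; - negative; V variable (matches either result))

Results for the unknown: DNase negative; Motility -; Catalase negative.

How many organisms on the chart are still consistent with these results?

Motility -: all 10 remaining candidates are consistent.
Catalase -: excludes 6 organisms — 4 left.
DNase -: all 4 remaining candidates are consistent.
Still consistent: Cardiobacterium hominis, Eikenella corrodens, Haemophilus parainfluenzae, Kingella kingae.

4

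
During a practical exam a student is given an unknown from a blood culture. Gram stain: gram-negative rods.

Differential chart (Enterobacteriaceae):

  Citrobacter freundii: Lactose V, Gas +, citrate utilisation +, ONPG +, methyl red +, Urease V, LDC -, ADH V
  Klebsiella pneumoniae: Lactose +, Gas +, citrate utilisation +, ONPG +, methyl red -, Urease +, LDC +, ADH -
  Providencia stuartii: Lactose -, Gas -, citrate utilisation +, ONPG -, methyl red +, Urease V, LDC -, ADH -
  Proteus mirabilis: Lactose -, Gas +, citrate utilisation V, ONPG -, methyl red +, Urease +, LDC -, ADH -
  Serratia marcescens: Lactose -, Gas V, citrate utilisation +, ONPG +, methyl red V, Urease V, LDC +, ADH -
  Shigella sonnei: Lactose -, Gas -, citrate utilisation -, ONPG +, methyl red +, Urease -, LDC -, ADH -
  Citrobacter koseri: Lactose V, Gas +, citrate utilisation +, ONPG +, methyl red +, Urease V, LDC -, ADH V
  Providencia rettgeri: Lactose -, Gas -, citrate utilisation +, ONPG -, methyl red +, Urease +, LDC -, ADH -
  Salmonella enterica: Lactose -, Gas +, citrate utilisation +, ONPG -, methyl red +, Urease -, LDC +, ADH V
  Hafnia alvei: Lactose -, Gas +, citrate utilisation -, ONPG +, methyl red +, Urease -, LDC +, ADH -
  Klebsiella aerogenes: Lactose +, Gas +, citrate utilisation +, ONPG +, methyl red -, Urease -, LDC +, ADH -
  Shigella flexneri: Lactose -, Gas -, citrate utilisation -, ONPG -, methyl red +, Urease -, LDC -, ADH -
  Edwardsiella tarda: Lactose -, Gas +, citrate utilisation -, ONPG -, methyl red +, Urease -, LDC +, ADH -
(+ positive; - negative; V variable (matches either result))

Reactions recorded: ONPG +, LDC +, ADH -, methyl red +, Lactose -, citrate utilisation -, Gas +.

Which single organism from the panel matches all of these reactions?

Hafnia alvei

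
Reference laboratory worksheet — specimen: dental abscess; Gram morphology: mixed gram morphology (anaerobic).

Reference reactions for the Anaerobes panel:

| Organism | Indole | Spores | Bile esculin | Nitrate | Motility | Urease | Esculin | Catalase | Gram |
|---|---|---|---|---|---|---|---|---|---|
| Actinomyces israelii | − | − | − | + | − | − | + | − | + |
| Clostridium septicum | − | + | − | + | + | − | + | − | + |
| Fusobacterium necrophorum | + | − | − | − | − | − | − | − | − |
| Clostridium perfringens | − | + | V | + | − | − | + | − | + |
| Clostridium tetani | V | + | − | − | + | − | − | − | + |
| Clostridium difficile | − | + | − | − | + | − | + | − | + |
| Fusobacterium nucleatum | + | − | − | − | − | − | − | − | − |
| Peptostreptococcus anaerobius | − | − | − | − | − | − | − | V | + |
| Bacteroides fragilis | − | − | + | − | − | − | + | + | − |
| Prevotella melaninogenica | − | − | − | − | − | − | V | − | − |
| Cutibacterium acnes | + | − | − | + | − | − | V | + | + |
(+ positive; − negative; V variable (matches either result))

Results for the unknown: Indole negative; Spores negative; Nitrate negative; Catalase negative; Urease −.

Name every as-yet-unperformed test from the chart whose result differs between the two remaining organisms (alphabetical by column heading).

Nitrate −: excludes Actinomyces israelii, Clostridium septicum, Clostridium perfringens, Cutibacterium acnes — 7 left.
Urease −: all 7 remaining candidates are consistent.
Spores −: excludes Clostridium tetani, Clostridium difficile — 5 left.
Indole −: excludes Fusobacterium necrophorum, Fusobacterium nucleatum — 3 left.
Catalase −: excludes Bacteroides fragilis — 2 left.
Two candidates remain: Peptostreptococcus anaerobius and Prevotella melaninogenica.
  Bile esculin: − vs − — same for both, does not separate.
  Motility: − vs − — same for both, does not separate.
  Esculin: − vs V — variable for at least one, does not separate.
  Gram: Peptostreptococcus anaerobius +, Prevotella melaninogenica − — discriminates.

Gram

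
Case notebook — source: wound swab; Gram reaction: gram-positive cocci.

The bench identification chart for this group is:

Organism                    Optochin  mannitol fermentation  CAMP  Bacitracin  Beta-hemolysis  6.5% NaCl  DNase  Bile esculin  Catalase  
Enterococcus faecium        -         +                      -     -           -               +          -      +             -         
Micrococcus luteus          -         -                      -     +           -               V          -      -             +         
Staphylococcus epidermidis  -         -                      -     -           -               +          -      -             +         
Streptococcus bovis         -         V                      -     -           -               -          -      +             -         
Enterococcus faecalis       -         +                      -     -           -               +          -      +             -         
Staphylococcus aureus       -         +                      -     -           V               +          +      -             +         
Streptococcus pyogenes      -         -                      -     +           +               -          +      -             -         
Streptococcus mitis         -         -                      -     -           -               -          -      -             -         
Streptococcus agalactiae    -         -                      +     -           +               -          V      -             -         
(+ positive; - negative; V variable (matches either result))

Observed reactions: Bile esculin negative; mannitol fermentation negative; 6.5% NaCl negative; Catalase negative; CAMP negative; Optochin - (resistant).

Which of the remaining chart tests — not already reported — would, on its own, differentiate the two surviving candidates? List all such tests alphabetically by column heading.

Optochin -: all 9 remaining candidates are consistent.
6.5% NaCl -: excludes Enterococcus faecium, Staphylococcus epidermidis, Enterococcus faecalis, Staphylococcus aureus — 5 left.
mannitol fermentation -: all 5 remaining candidates are consistent.
Catalase -: excludes Micrococcus luteus — 4 left.
CAMP -: excludes Streptococcus agalactiae — 3 left.
Bile esculin -: excludes Streptococcus bovis — 2 left.
Two candidates remain: Streptococcus mitis and Streptococcus pyogenes.
  Bacitracin: Streptococcus mitis -, Streptococcus pyogenes + — discriminates.
  Beta-hemolysis: Streptococcus mitis -, Streptococcus pyogenes + — discriminates.
  DNase: Streptococcus mitis -, Streptococcus pyogenes + — discriminates.

Bacitracin, Beta-hemolysis, DNase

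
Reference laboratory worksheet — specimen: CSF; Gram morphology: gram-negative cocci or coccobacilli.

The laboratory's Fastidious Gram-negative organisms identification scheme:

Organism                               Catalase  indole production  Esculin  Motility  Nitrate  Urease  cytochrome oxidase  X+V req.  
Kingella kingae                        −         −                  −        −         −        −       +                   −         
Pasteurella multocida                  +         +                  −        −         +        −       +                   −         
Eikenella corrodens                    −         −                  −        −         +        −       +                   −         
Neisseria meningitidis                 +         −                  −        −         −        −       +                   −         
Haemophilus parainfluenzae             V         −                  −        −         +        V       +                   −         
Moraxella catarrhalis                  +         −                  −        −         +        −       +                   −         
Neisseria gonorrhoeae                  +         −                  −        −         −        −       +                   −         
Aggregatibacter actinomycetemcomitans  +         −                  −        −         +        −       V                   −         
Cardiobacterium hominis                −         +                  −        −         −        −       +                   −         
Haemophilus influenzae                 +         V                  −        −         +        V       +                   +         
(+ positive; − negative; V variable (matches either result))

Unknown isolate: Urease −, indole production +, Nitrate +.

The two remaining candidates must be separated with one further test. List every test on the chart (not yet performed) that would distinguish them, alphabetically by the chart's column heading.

X+V req.

Nitrate +: excludes Kingella kingae, Neisseria meningitidis, Neisseria gonorrhoeae, Cardiobacterium hominis — 6 left.
indole production +: excludes Eikenella corrodens, Haemophilus parainfluenzae, Moraxella catarrhalis, Aggregatibacter actinomycetemcomitans — 2 left.
Urease −: all 2 remaining candidates are consistent.
Two candidates remain: Haemophilus influenzae and Pasteurella multocida.
  Catalase: + vs + — same for both, does not separate.
  Esculin: − vs − — same for both, does not separate.
  Motility: − vs − — same for both, does not separate.
  cytochrome oxidase: + vs + — same for both, does not separate.
  X+V req.: Haemophilus influenzae +, Pasteurella multocida − — discriminates.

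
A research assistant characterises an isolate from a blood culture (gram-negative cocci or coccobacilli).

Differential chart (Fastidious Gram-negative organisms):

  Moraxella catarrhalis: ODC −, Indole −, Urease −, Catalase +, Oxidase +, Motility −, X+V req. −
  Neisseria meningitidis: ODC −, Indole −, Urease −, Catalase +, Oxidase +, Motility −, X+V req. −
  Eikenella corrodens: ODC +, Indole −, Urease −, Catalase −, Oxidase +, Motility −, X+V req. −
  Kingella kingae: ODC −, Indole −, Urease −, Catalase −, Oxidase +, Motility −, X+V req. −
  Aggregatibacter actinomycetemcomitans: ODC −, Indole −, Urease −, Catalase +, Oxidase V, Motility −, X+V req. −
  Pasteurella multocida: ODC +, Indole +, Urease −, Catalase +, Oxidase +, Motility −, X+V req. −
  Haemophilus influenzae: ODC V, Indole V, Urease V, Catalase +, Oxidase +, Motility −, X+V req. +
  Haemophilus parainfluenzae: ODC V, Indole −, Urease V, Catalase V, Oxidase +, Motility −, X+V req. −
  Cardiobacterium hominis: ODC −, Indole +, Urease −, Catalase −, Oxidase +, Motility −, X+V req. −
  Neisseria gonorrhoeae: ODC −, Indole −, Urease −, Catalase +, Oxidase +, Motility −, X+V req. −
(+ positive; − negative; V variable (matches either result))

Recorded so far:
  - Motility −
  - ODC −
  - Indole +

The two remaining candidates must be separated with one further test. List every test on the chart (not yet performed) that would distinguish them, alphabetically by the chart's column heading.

Catalase, X+V req.

ODC −: excludes Eikenella corrodens, Pasteurella multocida — 8 left.
Motility −: all 8 remaining candidates are consistent.
Indole +: excludes 6 organisms — 2 left.
Two candidates remain: Cardiobacterium hominis and Haemophilus influenzae.
  Urease: − vs V — variable for at least one, does not separate.
  Catalase: Cardiobacterium hominis −, Haemophilus influenzae + — discriminates.
  Oxidase: + vs + — same for both, does not separate.
  X+V req.: Cardiobacterium hominis −, Haemophilus influenzae + — discriminates.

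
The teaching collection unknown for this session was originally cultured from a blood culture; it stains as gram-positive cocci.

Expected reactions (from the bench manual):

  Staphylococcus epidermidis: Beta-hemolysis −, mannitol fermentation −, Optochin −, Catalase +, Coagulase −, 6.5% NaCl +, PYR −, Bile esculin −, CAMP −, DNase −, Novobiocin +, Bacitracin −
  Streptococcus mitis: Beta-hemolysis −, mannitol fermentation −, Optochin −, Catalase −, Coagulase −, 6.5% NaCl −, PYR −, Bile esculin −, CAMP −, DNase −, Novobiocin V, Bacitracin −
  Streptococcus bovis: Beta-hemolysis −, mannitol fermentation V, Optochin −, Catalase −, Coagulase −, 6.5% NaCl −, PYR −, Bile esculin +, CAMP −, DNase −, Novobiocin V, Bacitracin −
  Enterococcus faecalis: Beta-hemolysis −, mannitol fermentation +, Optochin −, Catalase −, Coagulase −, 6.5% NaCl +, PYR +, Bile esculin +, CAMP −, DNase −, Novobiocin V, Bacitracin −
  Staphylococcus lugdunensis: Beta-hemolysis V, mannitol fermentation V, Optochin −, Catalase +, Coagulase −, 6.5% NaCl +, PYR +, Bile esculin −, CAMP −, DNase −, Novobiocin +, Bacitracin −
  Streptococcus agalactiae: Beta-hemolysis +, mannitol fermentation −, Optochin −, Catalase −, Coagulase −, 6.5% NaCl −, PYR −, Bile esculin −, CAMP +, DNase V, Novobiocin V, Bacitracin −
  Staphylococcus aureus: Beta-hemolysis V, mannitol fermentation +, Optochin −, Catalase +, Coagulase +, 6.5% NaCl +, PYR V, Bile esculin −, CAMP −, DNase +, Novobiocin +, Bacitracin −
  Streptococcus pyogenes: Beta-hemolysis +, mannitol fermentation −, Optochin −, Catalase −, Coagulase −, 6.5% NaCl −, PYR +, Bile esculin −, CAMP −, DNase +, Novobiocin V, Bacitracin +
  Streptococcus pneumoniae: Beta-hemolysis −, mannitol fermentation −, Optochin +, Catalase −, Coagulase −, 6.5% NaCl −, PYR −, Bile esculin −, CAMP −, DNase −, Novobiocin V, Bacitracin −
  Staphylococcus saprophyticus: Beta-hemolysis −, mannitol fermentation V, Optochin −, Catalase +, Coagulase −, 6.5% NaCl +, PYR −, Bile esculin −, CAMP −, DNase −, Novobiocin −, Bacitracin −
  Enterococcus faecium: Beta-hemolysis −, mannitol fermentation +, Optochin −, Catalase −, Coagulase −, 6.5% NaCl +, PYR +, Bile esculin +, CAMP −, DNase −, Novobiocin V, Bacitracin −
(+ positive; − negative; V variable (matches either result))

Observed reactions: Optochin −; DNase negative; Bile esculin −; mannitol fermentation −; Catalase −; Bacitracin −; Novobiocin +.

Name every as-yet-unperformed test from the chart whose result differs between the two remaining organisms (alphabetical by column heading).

Beta-hemolysis, CAMP

Catalase −: excludes Staphylococcus epidermidis, Staphylococcus lugdunensis, Staphylococcus aureus, Staphylococcus saprophyticus — 7 left.
Bile esculin −: excludes Streptococcus bovis, Enterococcus faecalis, Enterococcus faecium — 4 left.
Bacitracin −: excludes Streptococcus pyogenes — 3 left.
Novobiocin +: all 3 remaining candidates are consistent.
mannitol fermentation −: all 3 remaining candidates are consistent.
DNase −: all 3 remaining candidates are consistent.
Optochin −: excludes Streptococcus pneumoniae — 2 left.
Two candidates remain: Streptococcus agalactiae and Streptococcus mitis.
  Beta-hemolysis: Streptococcus agalactiae +, Streptococcus mitis − — discriminates.
  Coagulase: − vs − — same for both, does not separate.
  6.5% NaCl: − vs − — same for both, does not separate.
  PYR: − vs − — same for both, does not separate.
  CAMP: Streptococcus agalactiae +, Streptococcus mitis − — discriminates.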